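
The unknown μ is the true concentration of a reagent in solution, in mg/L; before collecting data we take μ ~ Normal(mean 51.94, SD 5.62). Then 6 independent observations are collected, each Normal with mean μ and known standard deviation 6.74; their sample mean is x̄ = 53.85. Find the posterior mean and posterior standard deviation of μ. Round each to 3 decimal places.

Posterior mean ≈ 53.481; posterior SD ≈ 2.471

Prior precision 1/τ₀² = 1/5.62² = 0.0316612; data precision n/σ² = 6/6.74² = 0.132078.
Posterior precision = 0.0316612 + 0.132078 = 0.163739, giving posterior SD = 1/√0.163739 = 2.471.
Posterior mean = (0.0316612·51.94 + 0.132078·53.85) / 0.163739 = 53.481.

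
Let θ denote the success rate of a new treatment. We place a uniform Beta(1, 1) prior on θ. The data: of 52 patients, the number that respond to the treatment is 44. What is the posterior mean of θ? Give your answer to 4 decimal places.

Posterior mean ≈ 0.8333

The binomial likelihood is conjugate to the Beta prior: with 44 successes and 8 failures, the posterior is Beta(1+44, 1+8) = Beta(45, 9).
E[θ | data] = 45/(45+9) = 0.8333.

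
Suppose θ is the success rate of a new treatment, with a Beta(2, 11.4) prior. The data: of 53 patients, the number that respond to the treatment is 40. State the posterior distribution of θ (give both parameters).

Posterior: Beta(42, 24.4)

Observing 40 successes and 13 failures updates Beta(2, 11.4) by adding the success and failure counts to the two shape parameters: α = 2+40 = 42, β = 11.4+13 = 24.4.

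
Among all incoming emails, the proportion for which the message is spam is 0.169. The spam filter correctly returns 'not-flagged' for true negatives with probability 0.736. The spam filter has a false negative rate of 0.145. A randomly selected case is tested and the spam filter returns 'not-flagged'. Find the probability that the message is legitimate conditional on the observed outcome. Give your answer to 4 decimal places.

Write H for 'the message is spam'. Prior odds H:¬H = 0.169/0.831 = 0.20337. For the 'not-flagged' outcome, the likelihood ratio is 0.145/0.736 = 0.19701.
Posterior odds = 0.20337 × 0.19701 = 0.040066, so P(H|E) = 0.040066/(1+0.040066) = 0.0385. Then P(¬H|E) = 1 − 0.0385 = 0.9615.

P(¬H | E) ≈ 0.9615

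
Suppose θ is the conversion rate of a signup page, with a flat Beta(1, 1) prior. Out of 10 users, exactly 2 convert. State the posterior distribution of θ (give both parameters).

The binomial likelihood is conjugate to the Beta prior: with 2 successes and 8 failures, the posterior is Beta(1+2, 1+8) = Beta(3, 9).

Posterior: Beta(3, 9)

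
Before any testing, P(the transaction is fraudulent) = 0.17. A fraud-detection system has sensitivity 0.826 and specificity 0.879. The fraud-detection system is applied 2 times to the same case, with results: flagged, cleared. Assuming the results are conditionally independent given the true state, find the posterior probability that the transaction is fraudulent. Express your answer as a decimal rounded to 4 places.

Posterior P(H) ≈ 0.2168

With H the event that the transaction is fraudulent, the joint likelihood of the observed sequence is P(data|H) = 0.826·0.174 = 0.14372 and P(data|¬H) = 0.121·0.879 = 0.10636.
Bayes: P(H|data) = 0.17·0.14372 / (0.17·0.14372 + 0.83·0.10636) = 0.024433/0.11271 = 0.2168.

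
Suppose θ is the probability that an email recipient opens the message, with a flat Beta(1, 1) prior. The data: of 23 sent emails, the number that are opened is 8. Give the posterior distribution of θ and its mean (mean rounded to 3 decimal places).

The binomial likelihood is conjugate to the Beta prior: with 8 successes and 15 failures, the posterior is Beta(1+8, 1+15) = Beta(9, 16).
E[θ | data] = 9/(9+16) = 0.360.

Posterior: Beta(9, 16); mean ≈ 0.360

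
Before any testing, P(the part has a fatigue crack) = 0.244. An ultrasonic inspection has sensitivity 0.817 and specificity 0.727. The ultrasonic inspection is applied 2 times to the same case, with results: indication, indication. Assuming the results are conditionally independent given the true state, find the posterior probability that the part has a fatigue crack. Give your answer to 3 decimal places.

Posterior P(H) ≈ 0.743

Let H be the event that the part has a fatigue crack; start with P(H) = 0.244. P('indication'|H) = 0.817, P('indication'|¬H) = 0.273.
Update on result 1 ('indication'): P(H) ← 0.817·0.2440 / (0.817·0.2440 + 0.273·0.7560) = 0.19935/0.40574 = 0.4913.
Update on result 2 ('indication'): P(H) ← 0.817·0.4913 / (0.817·0.4913 + 0.273·0.5087) = 0.40141/0.54028 = 0.7430.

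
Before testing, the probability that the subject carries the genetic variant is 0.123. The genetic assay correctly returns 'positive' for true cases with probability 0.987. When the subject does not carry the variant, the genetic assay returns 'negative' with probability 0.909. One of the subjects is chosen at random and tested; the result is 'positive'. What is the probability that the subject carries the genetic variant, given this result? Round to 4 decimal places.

Write H for 'the subject carries the genetic variant'. Prior odds H:¬H = 0.123/0.877 = 0.14025. For the 'positive' outcome, the likelihood ratio is 0.987/0.091 = 10.846.
Posterior odds = 0.14025 × 10.846 = 1.5212, so P(H|E) = 1.5212/(1+1.5212) = 0.6034.

P(H | E) ≈ 0.6034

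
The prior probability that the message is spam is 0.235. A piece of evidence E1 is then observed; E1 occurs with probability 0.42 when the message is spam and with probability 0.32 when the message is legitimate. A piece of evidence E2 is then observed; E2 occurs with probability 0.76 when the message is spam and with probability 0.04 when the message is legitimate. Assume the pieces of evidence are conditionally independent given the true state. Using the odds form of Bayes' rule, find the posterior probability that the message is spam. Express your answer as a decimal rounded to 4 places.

Posterior probability ≈ 0.8845

Prior odds = 0.235/(1−0.235) = 0.30719.
Likelihood ratio for E1 = 0.42/0.32 = 1.3125.
Likelihood ratio for E2 = 0.76/0.04 = 19.000.
Posterior odds = prior odds × LR₁ × LR₂ = 7.6605.
Posterior probability = odds/(1+odds) = 7.6605/8.6605 = 0.8845.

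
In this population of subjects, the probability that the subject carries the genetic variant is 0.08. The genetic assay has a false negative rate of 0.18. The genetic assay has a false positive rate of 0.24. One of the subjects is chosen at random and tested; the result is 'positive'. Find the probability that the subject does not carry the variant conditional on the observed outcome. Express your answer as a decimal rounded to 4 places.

P(¬H | E) ≈ 0.7709

Write H for 'the subject carries the genetic variant'. Prior odds H:¬H = 0.08/0.92 = 0.086957. For the 'positive' outcome, the likelihood ratio is 0.82/0.24 = 3.4167.
Posterior odds = 0.086957 × 3.4167 = 0.29710, so P(H|E) = 0.29710/(1+0.29710) = 0.2291. Then P(¬H|E) = 1 − 0.2291 = 0.7709.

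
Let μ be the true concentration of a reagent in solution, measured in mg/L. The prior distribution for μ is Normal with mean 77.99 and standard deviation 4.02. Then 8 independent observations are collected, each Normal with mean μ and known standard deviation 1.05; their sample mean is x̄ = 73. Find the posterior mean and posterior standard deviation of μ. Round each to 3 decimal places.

Prior precision 1/τ₀² = 1/4.02² = 0.0618797; data precision n/σ² = 8/1.05² = 7.25624.
Posterior precision = 0.0618797 + 7.25624 = 7.31812, giving posterior SD = 1/√7.31812 = 0.370.
Posterior mean = (0.0618797·77.99 + 7.25624·73) / 7.31812 = 73.042.

Posterior mean ≈ 73.042; posterior SD ≈ 0.370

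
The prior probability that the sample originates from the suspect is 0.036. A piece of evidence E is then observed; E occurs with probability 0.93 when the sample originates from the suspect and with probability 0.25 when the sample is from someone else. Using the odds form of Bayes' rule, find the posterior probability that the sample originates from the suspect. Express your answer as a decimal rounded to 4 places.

Prior odds = 0.036/(1−0.036) = 0.037344.
Likelihood ratio for E = 0.93/0.25 = 3.7200.
Posterior odds = prior odds × LR = 0.13892.
Posterior probability = odds/(1+odds) = 0.13892/1.1389 = 0.1220.

Posterior probability ≈ 0.1220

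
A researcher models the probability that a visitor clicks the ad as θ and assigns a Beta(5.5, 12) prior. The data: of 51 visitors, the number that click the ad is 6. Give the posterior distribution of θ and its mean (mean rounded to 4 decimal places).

The binomial likelihood is conjugate to the Beta prior: with 6 successes and 45 failures, the posterior is Beta(5.5+6, 12+45) = Beta(11.5, 57).
E[θ | data] = 11.5/(11.5+57) = 0.1679.

Posterior: Beta(11.5, 57); mean ≈ 0.1679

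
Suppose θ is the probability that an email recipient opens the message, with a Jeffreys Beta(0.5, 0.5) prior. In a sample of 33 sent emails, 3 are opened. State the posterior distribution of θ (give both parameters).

Posterior: Beta(3.5, 30.5)

Observing 3 successes and 30 failures updates Beta(0.5, 0.5) by adding the success and failure counts to the two shape parameters: α = 0.5+3 = 3.5, β = 0.5+30 = 30.5.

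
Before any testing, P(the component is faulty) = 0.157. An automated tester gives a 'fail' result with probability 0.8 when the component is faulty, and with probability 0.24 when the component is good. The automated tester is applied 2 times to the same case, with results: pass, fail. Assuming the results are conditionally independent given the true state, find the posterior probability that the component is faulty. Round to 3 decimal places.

Posterior P(H) ≈ 0.140

With H the event that the component is faulty, the joint likelihood of the observed sequence is P(data|H) = 0.2·0.8 = 0.16000 and P(data|¬H) = 0.76·0.24 = 0.18240.
Bayes: P(H|data) = 0.157·0.16000 / (0.157·0.16000 + 0.843·0.18240) = 0.025120/0.17888 = 0.1404.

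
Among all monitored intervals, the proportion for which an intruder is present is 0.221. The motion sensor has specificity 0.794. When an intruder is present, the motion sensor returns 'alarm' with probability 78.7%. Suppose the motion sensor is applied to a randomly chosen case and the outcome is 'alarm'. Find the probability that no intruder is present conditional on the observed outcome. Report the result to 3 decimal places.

P(¬H | E) ≈ 0.480

Write H for 'an intruder is present'. Prior odds H:¬H = 0.221/0.779 = 0.28370. For the 'alarm' outcome, the likelihood ratio is 0.787/0.206 = 3.8204.
Posterior odds = 0.28370 × 3.8204 = 1.0838, so P(H|E) = 1.0838/(1+1.0838) = 0.520. Then P(¬H|E) = 1 − 0.520 = 0.480.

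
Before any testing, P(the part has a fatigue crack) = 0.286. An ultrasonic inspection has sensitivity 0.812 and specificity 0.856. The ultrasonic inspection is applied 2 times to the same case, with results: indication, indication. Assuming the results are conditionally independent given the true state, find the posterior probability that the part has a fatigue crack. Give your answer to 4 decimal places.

Posterior P(H) ≈ 0.9272

With H the event that the part has a fatigue crack, the joint likelihood of the observed sequence is P(data|H) = 0.812·0.812 = 0.65934 and P(data|¬H) = 0.144·0.144 = 0.020736.
Bayes: P(H|data) = 0.286·0.65934 / (0.286·0.65934 + 0.714·0.020736) = 0.18857/0.20338 = 0.9272.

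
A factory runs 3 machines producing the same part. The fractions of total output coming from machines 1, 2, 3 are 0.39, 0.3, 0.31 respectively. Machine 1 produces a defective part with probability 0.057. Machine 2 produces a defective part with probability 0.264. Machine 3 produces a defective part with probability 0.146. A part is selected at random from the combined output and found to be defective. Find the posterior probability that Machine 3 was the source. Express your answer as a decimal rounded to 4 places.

Posterior probability ≈ 0.3085

Tabulate prior·likelihood by source: [1] prior 0.39, lik 0.057, product 0.02223; [2] prior 0.3, lik 0.264, product 0.07920; [3] prior 0.31, lik 0.146, product 0.04526.
Normalizing constant = 0.14669; the posterior for Machine 3 is its product over the sum, 0.04526/0.14669 = 0.3085.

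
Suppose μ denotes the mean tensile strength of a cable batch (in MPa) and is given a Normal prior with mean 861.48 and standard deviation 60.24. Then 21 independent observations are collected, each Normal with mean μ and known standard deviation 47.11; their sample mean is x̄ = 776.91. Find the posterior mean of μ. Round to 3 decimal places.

With known σ, the Normal prior is conjugate. Weight on the data is w = (n/σ²)/(n/σ² + 1/τ₀²) = 0.00946222/(0.00946222+0.00027557) = 0.97170.
Posterior mean = w·x̄ + (1−w)·μ₀ = 0.97170·776.91 + 0.028299·861.48 = 779.303.

Posterior mean ≈ 779.303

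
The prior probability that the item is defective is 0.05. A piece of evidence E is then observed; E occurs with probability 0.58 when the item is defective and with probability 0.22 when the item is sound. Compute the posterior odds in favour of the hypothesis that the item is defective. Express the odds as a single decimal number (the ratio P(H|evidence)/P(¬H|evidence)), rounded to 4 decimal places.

Posterior odds ≈ 0.1388

Prior odds = 0.05/(1−0.05) = 0.052632.
Likelihood ratio for E = 0.58/0.22 = 2.6364.
Posterior odds = prior odds × LR = 0.13876.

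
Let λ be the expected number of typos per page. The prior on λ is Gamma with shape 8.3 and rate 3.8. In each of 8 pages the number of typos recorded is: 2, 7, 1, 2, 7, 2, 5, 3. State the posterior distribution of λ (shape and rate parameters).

Posterior: Gamma(shape=37.3, rate=11.8)

The Poisson likelihood adds the total count to the shape and the number of exposure periods to the rate. Here ∑xᵢ = 29 and n = 8, so shape 8.3→37.3 and rate 3.8→11.8.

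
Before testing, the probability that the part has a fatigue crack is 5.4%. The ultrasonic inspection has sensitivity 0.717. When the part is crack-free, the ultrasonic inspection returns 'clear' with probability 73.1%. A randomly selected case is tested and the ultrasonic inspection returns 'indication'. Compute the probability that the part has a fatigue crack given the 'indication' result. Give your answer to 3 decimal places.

P(H | E) ≈ 0.132

Write H for 'the part has a fatigue crack'. Prior odds H:¬H = 0.054/0.946 = 0.057082. For the 'indication' outcome, the likelihood ratio is 0.717/0.269 = 2.6654.
Posterior odds = 0.057082 × 2.6654 = 0.15215, so P(H|E) = 0.15215/(1+0.15215) = 0.132.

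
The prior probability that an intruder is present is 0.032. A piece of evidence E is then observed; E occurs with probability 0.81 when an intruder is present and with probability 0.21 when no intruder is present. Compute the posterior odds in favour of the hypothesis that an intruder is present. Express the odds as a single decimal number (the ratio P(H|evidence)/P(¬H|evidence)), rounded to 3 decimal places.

Prior odds = 0.032/(1−0.032) = 0.033058. In log-odds, ln(0.033058) = -3.4095.
Add log likelihood ratio: ln(3.8571) = 1.3499.
Posterior log-odds = -2.0596, so posterior odds = exp(-2.0596) = 0.12751.

Posterior odds ≈ 0.128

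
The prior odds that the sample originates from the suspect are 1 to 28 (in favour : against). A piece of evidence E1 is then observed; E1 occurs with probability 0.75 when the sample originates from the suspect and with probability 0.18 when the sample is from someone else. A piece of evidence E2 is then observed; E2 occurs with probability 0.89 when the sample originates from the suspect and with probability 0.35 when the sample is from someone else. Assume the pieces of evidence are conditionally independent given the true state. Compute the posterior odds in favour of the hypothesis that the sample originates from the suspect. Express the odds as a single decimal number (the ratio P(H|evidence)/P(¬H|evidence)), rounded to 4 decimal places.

Prior odds = 1/28 = 0.035714. In log-odds, ln(0.035714) = -3.3322.
Add log likelihood ratios: ln(4.1667) + ln(2.5429) = 2.3604.
Posterior log-odds = -0.97180, so posterior odds = exp(-0.97180) = 0.37840.

Posterior odds ≈ 0.3784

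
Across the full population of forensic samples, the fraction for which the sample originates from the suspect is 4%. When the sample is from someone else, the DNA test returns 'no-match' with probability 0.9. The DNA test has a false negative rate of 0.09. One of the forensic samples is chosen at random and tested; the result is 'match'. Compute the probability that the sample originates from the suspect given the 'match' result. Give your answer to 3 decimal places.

P(H | E) ≈ 0.275

Write H for 'the sample originates from the suspect'. Prior odds H:¬H = 0.04/0.96 = 0.041667. For the 'match' outcome, the likelihood ratio is 0.91/0.1 = 9.1000.
Posterior odds = 0.041667 × 9.1000 = 0.37917, so P(H|E) = 0.37917/(1+0.37917) = 0.275.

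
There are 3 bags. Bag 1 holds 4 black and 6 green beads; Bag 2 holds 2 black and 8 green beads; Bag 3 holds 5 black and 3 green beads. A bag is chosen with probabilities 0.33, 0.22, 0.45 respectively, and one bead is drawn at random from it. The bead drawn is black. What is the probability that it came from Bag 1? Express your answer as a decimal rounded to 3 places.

P(black|Bag 1) = 0.4; P(black|Bag 2) = 0.2; P(black|Bag 3) = 0.625.
Prior × likelihood for each source: 0.33·0.4=0.1320, 0.22·0.2=0.04400, 0.45·0.625=0.2812. Summing gives P(black) = 0.45725.
P(Bag 1 | black) = 0.1320 / 0.45725 = 0.289.

Posterior probability ≈ 0.289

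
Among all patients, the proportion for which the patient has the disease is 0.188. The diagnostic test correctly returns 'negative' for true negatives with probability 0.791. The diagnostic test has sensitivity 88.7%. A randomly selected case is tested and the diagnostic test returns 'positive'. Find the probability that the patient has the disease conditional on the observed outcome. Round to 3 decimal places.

Write H for 'the patient has the disease'. Prior odds H:¬H = 0.188/0.812 = 0.23153. For the 'positive' outcome, the likelihood ratio is 0.887/0.209 = 4.2440.
Posterior odds = 0.23153 × 4.2440 = 0.98261, so P(H|E) = 0.98261/(1+0.98261) = 0.496.

P(H | E) ≈ 0.496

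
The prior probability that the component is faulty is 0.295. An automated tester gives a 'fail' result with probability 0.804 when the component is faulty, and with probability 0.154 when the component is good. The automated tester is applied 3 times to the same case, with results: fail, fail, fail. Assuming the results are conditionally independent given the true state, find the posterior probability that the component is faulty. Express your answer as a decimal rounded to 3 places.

Posterior P(H) ≈ 0.983

Let H be the event that the component is faulty; start with P(H) = 0.295. P('fail'|H) = 0.804, P('fail'|¬H) = 0.154.
Update on result 1 ('fail'): P(H) ← 0.804·0.2950 / (0.804·0.2950 + 0.154·0.7050) = 0.23718/0.34575 = 0.6860.
Update on result 2 ('fail'): P(H) ← 0.804·0.6860 / (0.804·0.6860 + 0.154·0.3140) = 0.55153/0.59989 = 0.9194.
Update on result 3 ('fail'): P(H) ← 0.804·0.9194 / (0.804·0.9194 + 0.154·0.0806) = 0.73919/0.75160 = 0.9835.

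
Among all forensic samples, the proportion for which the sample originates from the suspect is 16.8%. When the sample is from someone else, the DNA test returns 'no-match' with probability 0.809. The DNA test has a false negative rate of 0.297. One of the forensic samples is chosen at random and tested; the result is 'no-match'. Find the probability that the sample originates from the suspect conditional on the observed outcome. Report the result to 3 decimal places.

Let H be the event that the sample originates from the suspect. P(H) = 0.168, so P(¬H) = 0.832. With E the 'no-match' result, P(E|H) = 0.297 and P(E|¬H) = 0.809.
P(E) = 0.297·0.168 + 0.809·0.832 = 0.049896 + 0.67309 = 0.72298.
By Bayes' theorem, P(H|E) = 0.049896 / 0.72298 = 0.069.

P(H | E) ≈ 0.069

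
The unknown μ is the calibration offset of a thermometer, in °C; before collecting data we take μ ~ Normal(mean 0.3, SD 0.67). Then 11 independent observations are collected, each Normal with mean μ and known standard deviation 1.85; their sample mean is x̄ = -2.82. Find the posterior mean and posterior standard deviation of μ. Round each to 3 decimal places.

Posterior mean ≈ -1.543; posterior SD ≈ 0.429

With known σ, the Normal prior is conjugate. Weight on the data is w = (n/σ²)/(n/σ² + 1/τ₀²) = 3.21402/(3.21402+2.22767) = 0.59063.
Posterior mean = w·x̄ + (1−w)·μ₀ = 0.59063·-2.82 + 0.40937·0.3 = -1.543. Posterior variance = 1/(3.21402+2.22767) = 0.183766, so SD = 0.429.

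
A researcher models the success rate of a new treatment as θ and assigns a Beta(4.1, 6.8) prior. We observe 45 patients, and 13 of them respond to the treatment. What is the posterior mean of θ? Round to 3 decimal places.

Posterior mean ≈ 0.306

The binomial likelihood is conjugate to the Beta prior: with 13 successes and 32 failures, the posterior is Beta(4.1+13, 6.8+32) = Beta(17.1, 38.8).
Posterior mean = α/(α+β) = 17.1/55.9 = 0.306.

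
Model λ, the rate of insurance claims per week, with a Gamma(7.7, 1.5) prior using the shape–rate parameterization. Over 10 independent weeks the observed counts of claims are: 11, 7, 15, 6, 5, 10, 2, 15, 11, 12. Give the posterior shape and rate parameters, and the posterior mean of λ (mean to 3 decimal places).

The Poisson likelihood adds the total count to the shape and the number of exposure periods to the rate. Here ∑xᵢ = 94 and n = 10, so shape 7.7→101.7 and rate 1.5→11.5.
E[λ | data] = 101.7/11.5 = 8.843.

Posterior: Gamma(shape=101.7, rate=11.5); mean ≈ 8.843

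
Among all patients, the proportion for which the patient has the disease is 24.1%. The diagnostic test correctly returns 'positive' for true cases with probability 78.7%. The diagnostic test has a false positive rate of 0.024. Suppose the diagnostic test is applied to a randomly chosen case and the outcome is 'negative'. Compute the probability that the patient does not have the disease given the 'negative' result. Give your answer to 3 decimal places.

P(¬H | E) ≈ 0.935

Let H be the event that the patient has the disease. P(H) = 0.241, so P(¬H) = 0.759. With E the 'negative' result, P(E|H) = 0.213 and P(E|¬H) = 0.976.
P(E) = 0.213·0.241 + 0.976·0.759 = 0.051333 + 0.74078 = 0.79212.
By Bayes' theorem, P(H|E) = 0.051333 / 0.79212 = 0.065. Hence P(¬H|E) = 1 − 0.065 = 0.935.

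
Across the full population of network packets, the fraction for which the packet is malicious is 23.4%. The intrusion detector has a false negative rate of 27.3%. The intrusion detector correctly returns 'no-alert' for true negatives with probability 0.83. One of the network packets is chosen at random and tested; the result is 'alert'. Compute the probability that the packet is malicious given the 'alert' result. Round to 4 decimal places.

P(H | E) ≈ 0.5664

Write H for 'the packet is malicious'. Prior odds H:¬H = 0.234/0.766 = 0.30548. For the 'alert' outcome, the likelihood ratio is 0.727/0.17 = 4.2765.
Posterior odds = 0.30548 × 4.2765 = 1.3064, so P(H|E) = 1.3064/(1+1.3064) = 0.5664.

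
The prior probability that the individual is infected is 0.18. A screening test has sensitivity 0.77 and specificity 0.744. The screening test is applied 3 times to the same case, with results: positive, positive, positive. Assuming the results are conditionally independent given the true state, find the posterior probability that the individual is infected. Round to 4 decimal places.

Posterior P(H) ≈ 0.8566

With H the event that the individual is infected, the joint likelihood of the observed sequence is P(data|H) = 0.77·0.77·0.77 = 0.45653 and P(data|¬H) = 0.256·0.256·0.256 = 0.016777.
Bayes: P(H|data) = 0.18·0.45653 / (0.18·0.45653 + 0.82·0.016777) = 0.082176/0.095933 = 0.8566.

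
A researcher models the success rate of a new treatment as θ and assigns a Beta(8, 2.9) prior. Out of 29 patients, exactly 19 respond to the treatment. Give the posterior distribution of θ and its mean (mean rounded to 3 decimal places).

Posterior: Beta(27, 12.9); mean ≈ 0.677

The binomial likelihood is conjugate to the Beta prior: with 19 successes and 10 failures, the posterior is Beta(8+19, 2.9+10) = Beta(27, 12.9).
Posterior mean = α/(α+β) = 27/39.9 = 0.677.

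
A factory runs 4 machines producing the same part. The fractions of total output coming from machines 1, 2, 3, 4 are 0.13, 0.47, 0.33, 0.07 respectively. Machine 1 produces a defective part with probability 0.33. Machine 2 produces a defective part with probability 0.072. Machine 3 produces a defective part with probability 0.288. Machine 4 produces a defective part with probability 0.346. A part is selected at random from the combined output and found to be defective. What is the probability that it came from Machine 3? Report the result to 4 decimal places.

Tabulate prior·likelihood by source: [1] prior 0.13, lik 0.33, product 0.04290; [2] prior 0.47, lik 0.072, product 0.03384; [3] prior 0.33, lik 0.288, product 0.09504; [4] prior 0.07, lik 0.346, product 0.02422.
Normalizing constant = 0.19600; the posterior for Machine 3 is its product over the sum, 0.09504/0.19600 = 0.4849.

Posterior probability ≈ 0.4849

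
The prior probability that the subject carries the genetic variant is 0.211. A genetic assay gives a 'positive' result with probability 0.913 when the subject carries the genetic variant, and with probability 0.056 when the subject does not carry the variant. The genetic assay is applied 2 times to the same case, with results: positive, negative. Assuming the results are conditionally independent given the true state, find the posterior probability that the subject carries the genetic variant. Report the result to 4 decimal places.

Posterior P(H) ≈ 0.2866

Let H be the event that the subject carries the genetic variant; start with P(H) = 0.211. P('positive'|H) = 0.913, P('positive'|¬H) = 0.056.
Update on result 1 ('positive'): P(H) ← 0.913·0.2110 / (0.913·0.2110 + 0.056·0.7890) = 0.19264/0.23683 = 0.8134.
Update on result 2 ('negative'): P(H) ← 0.087·0.8134 / (0.087·0.8134 + 0.944·0.1866) = 0.070769/0.24689 = 0.2866.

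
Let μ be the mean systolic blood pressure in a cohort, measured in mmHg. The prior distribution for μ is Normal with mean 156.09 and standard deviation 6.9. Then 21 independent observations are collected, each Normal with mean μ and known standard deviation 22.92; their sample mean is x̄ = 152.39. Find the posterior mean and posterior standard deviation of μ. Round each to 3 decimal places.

Posterior mean ≈ 153.664; posterior SD ≈ 4.050

Prior precision 1/τ₀² = 1/6.9² = 0.0210040; data precision n/σ² = 21/22.92² = 0.0399751.
Posterior precision = 0.0210040 + 0.0399751 = 0.0609791, giving posterior SD = 1/√0.0609791 = 4.050.
Posterior mean = (0.0210040·156.09 + 0.0399751·152.39) / 0.0609791 = 153.664.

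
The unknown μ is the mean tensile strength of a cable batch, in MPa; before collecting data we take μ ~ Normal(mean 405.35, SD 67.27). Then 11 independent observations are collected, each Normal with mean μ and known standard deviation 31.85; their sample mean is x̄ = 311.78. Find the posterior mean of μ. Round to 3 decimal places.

Prior precision 1/τ₀² = 1/67.27² = 0.00022098; data precision n/σ² = 11/31.85² = 0.0108436.
Posterior precision = 0.00022098 + 0.0108436 = 0.0110646.
Posterior mean = (0.00022098·405.35 + 0.0108436·311.78) / 0.0110646 = 313.649.

Posterior mean ≈ 313.649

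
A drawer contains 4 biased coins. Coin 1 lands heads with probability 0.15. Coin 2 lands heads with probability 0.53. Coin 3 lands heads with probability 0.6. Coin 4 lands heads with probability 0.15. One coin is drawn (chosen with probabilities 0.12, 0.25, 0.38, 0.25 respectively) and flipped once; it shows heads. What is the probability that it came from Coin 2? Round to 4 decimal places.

P(heads|C1) = 0.15; P(heads|C2) = 0.53; P(heads|C3) = 0.6; P(heads|C4) = 0.15.
Prior × likelihood for each source: 0.12·0.15=0.01800, 0.25·0.53=0.1325, 0.38·0.6=0.2280, 0.25·0.15=0.03750. Summing gives P(heads) = 0.41600.
P(Coin 2 | heads) = 0.1325 / 0.41600 = 0.3185.

Posterior probability ≈ 0.3185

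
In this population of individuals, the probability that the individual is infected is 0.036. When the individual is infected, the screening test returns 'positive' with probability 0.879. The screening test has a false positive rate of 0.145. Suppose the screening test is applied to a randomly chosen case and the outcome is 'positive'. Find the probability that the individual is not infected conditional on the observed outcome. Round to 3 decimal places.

Write H for 'the individual is infected'. Prior odds H:¬H = 0.036/0.964 = 0.037344. For the 'positive' outcome, the likelihood ratio is 0.879/0.145 = 6.0621.
Posterior odds = 0.037344 × 6.0621 = 0.22638, so P(H|E) = 0.22638/(1+0.22638) = 0.185. Then P(¬H|E) = 1 − 0.185 = 0.815.

P(¬H | E) ≈ 0.815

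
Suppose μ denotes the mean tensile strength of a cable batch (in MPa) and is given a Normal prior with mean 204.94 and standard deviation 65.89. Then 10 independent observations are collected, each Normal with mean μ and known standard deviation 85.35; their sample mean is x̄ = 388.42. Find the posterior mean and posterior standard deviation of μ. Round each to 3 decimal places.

With known σ, the Normal prior is conjugate. Weight on the data is w = (n/σ²)/(n/σ² + 1/τ₀²) = 0.00137275/(0.00137275+0.00023034) = 0.85632.
Posterior mean = w·x̄ + (1−w)·μ₀ = 0.85632·388.42 + 0.14368·204.94 = 362.057. Posterior variance = 1/(0.00137275+0.00023034) = 623.795, so SD = 24.976.

Posterior mean ≈ 362.057; posterior SD ≈ 24.976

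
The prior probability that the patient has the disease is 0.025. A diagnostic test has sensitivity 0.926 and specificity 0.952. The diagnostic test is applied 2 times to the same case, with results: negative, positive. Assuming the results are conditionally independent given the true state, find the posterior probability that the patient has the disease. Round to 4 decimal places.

Posterior P(H) ≈ 0.0370

Let H be the event that the patient has the disease; start with P(H) = 0.025. P('positive'|H) = 0.926, P('positive'|¬H) = 0.048.
Update on result 1 ('negative'): P(H) ← 0.074·0.0250 / (0.074·0.0250 + 0.952·0.9750) = 0.0018500/0.93005 = 0.0020.
Update on result 2 ('positive'): P(H) ← 0.926·0.0020 / (0.926·0.0020 + 0.048·0.9980) = 0.0018419/0.049746 = 0.0370.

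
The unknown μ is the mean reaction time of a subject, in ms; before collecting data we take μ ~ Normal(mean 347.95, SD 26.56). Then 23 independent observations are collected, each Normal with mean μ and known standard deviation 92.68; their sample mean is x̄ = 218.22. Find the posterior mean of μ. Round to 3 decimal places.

Posterior mean ≈ 263.126

With known σ, the Normal prior is conjugate. Weight on the data is w = (n/σ²)/(n/σ² + 1/τ₀²) = 0.00267766/(0.00267766+0.00141757) = 0.65385.
Posterior mean = w·x̄ + (1−w)·μ₀ = 0.65385·218.22 + 0.34615·347.95 = 263.126.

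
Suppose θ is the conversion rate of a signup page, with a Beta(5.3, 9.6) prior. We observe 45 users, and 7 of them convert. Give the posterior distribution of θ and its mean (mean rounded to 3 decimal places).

Posterior: Beta(12.3, 47.6); mean ≈ 0.205

The binomial likelihood is conjugate to the Beta prior: with 7 successes and 38 failures, the posterior is Beta(5.3+7, 9.6+38) = Beta(12.3, 47.6).
Posterior mean = α/(α+β) = 12.3/59.9 = 0.205.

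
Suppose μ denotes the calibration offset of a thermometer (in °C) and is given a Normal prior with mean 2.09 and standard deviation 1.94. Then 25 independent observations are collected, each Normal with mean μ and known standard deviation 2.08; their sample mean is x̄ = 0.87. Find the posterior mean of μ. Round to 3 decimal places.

Posterior mean ≈ 0.924

Prior precision 1/τ₀² = 1/1.94² = 0.265703; data precision n/σ² = 25/2.08² = 5.77848.
Posterior precision = 0.265703 + 5.77848 = 6.04418.
Posterior mean = (0.265703·2.09 + 5.77848·0.87) / 6.04418 = 0.924.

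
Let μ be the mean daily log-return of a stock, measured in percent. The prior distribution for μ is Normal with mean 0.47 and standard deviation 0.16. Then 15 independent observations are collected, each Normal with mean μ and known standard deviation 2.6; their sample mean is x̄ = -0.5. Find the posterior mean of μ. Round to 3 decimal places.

With known σ, the Normal prior is conjugate. Weight on the data is w = (n/σ²)/(n/σ² + 1/τ₀²) = 2.21893/(2.21893+39.0625) = 0.053751.
Posterior mean = w·x̄ + (1−w)·μ₀ = 0.053751·-0.5 + 0.94625·0.47 = 0.418.

Posterior mean ≈ 0.418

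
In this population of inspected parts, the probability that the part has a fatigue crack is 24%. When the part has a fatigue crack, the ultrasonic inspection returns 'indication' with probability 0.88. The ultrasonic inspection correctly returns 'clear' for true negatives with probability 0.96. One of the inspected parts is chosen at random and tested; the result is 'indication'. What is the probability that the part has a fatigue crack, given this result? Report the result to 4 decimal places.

P(H | E) ≈ 0.8742

Write H for 'the part has a fatigue crack'. Prior odds H:¬H = 0.24/0.76 = 0.31579. For the 'indication' outcome, the likelihood ratio is 0.88/0.04 = 22.000.
Posterior odds = 0.31579 × 22.000 = 6.9474, so P(H|E) = 6.9474/(1+6.9474) = 0.8742.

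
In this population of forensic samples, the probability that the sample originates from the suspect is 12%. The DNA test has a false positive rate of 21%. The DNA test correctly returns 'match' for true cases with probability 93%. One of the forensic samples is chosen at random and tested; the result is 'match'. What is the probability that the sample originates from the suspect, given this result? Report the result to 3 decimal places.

Write H for 'the sample originates from the suspect'. Prior odds H:¬H = 0.12/0.88 = 0.13636. For the 'match' outcome, the likelihood ratio is 0.93/0.21 = 4.4286.
Posterior odds = 0.13636 × 4.4286 = 0.60390, so P(H|E) = 0.60390/(1+0.60390) = 0.377.

P(H | E) ≈ 0.377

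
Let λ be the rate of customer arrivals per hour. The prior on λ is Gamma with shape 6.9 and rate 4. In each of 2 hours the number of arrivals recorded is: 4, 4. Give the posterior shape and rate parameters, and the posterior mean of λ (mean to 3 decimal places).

The Poisson likelihood adds the total count to the shape and the number of exposure periods to the rate. Here ∑xᵢ = 8 and n = 2, so shape 6.9→14.9 and rate 4→6.
Posterior mean = shape/rate = 14.9/6 = 2.483.

Posterior: Gamma(shape=14.9, rate=6); mean ≈ 2.483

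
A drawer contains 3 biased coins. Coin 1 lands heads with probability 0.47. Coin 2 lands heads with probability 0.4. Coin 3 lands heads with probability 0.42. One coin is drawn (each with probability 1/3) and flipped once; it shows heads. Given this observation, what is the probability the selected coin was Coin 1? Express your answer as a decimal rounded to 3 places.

Tabulate prior·likelihood by source: [1] prior 0.333333, lik 0.47, product 0.1567; [2] prior 0.333333, lik 0.4, product 0.1333; [3] prior 0.333333, lik 0.42, product 0.1400.
Normalizing constant = 0.43000; the posterior for Coin 1 is its product over the sum, 0.1567/0.43000 = 0.364.

Posterior probability ≈ 0.364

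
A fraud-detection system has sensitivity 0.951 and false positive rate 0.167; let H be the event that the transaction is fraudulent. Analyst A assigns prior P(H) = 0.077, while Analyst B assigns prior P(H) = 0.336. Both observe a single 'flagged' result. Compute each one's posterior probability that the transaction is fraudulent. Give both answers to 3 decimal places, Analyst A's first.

Analyst A: 0.322; Analyst B: 0.742

P('+'|H) = 0.951, P('+'|¬H) = 0.167.
Analyst A: numerator 0.951·0.077 = 0.073227; evidence = 0.073227+0.167·0.923 = 0.22737; posterior = 0.322.
Analyst B: numerator 0.951·0.336 = 0.31954; evidence = 0.31954+0.167·0.664 = 0.43042; posterior = 0.742.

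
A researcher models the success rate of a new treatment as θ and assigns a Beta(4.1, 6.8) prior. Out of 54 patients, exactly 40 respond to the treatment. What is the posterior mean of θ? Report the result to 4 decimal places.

Posterior mean ≈ 0.6795

Observing 40 successes and 14 failures updates Beta(4.1, 6.8) by adding the success and failure counts to the two shape parameters: α = 4.1+40 = 44.1, β = 6.8+14 = 20.8.
E[θ | data] = 44.1/(44.1+20.8) = 0.6795.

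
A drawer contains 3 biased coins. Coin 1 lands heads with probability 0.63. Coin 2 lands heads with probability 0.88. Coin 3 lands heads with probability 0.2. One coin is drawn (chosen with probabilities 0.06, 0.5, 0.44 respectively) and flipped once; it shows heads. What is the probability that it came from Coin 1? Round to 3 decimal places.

Posterior probability ≈ 0.067

Tabulate prior·likelihood by source: [1] prior 0.06, lik 0.63, product 0.03780; [2] prior 0.5, lik 0.88, product 0.4400; [3] prior 0.44, lik 0.2, product 0.08800.
Normalizing constant = 0.56580; the posterior for Coin 1 is its product over the sum, 0.03780/0.56580 = 0.067.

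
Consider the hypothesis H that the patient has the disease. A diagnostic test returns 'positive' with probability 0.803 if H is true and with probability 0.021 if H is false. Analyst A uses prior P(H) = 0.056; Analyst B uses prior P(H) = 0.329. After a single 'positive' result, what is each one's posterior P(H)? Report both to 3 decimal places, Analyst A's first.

Analyst A: 0.694; Analyst B: 0.949

P('+'|H) = 0.803, P('+'|¬H) = 0.021.
Analyst A: numerator 0.803·0.056 = 0.044968; evidence = 0.044968+0.021·0.944 = 0.064792; posterior = 0.694.
Analyst B: numerator 0.803·0.329 = 0.26419; evidence = 0.26419+0.021·0.671 = 0.27828; posterior = 0.949.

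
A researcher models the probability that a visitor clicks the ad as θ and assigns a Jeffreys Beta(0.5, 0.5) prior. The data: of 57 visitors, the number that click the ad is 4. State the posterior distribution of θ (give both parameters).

The binomial likelihood is conjugate to the Beta prior: with 4 successes and 53 failures, the posterior is Beta(0.5+4, 0.5+53) = Beta(4.5, 53.5).

Posterior: Beta(4.5, 53.5)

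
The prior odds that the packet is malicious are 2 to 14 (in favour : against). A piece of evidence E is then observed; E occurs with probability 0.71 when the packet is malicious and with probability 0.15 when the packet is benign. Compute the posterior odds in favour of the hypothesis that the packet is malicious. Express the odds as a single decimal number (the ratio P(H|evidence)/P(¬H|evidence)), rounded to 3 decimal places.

Posterior odds ≈ 0.676

Prior odds = 2/14 = 0.14286. In log-odds, ln(0.14286) = -1.9459.
Add log likelihood ratio: ln(4.7333) = 1.5546.
Posterior log-odds = -0.39128, so posterior odds = exp(-0.39128) = 0.67619.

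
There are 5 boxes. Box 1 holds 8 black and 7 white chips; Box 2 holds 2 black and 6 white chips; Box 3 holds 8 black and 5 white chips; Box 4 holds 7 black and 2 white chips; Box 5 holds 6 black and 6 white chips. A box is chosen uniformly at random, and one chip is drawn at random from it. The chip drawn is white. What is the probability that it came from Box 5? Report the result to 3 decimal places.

P(white|Box 1) = 0.4667; P(white|Box 2) = 0.75; P(white|Box 3) = 0.3846; P(white|Box 4) = 0.2222; P(white|Box 5) = 0.5.
Prior × likelihood for each source: 0.2·0.4667=0.09333, 0.2·0.75=0.1500, 0.2·0.3846=0.07692, 0.2·0.2222=0.04444, 0.2·0.5=0.1000. Summing gives P(white) = 0.46470.
P(Box 5 | white) = 0.1000 / 0.46470 = 0.215.

Posterior probability ≈ 0.215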